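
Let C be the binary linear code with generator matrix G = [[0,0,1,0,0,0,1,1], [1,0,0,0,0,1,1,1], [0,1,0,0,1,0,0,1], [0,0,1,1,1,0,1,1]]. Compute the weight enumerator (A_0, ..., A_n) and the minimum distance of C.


Weight distribution: A_0 = 1, A_2 = 1, A_3 = 4, A_4 = 3, A_5 = 4, A_6 = 3. Minimum distance d = 2.

Enumerate all 2^4 = 16 messages m ∈ F_2^4.
For each, compute codeword c = mG in F_2^8, then tally its weight.
  m = 0000 → c = 00000000, weight = 0.
  m = 1000 → c = 00100011, weight = 3.
  m = 0100 → c = 10000111, weight = 4.
  m = 1100 → c = 10100100, weight = 3.
  m = 0010 → c = 01001001, weight = 3.
  m = 1010 → c = 01101010, weight = 4.
  m = 0110 → c = 11001110, weight = 5.
  m = 1110 → c = 11101101, weight = 6.
  m = 0001 → c = 00111011, weight = 5.
  m = 1001 → c = 00011000, weight = 2.
  m = 0101 → c = 10111100, weight = 5.
  m = 1101 → c = 10011111, weight = 6.
  m = 0011 → c = 01110010, weight = 4.
  m = 1011 → c = 01010001, weight = 3.
  m = 0111 → c = 11110101, weight = 6.
  m = 1111 → c = 11010110, weight = 5.
Tally weights:
  weight 0: 1 codewords.
  weight 2: 1 codewords.
  weight 3: 4 codewords.
  weight 4: 3 codewords.
  weight 5: 4 codewords.
  weight 6: 3 codewords.
Minimum distance d = smallest w > 0 with A_w > 0 = 2.
Sanity: Σ A_w = 16 = 2^4 = 16 ✓.


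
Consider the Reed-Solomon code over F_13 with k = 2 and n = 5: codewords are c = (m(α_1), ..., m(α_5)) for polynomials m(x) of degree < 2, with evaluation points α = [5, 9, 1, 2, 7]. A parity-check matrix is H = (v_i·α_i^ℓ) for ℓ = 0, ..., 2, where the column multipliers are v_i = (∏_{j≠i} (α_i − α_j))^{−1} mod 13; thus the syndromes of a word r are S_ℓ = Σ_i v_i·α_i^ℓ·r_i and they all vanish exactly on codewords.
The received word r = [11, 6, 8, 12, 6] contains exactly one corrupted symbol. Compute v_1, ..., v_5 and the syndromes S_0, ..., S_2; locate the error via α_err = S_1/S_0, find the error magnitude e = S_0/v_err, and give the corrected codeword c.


S = (3, 1, 9), error at position 2, error magnitude e = 5, c = [11, 1, 8, 12, 6].

Step 1: column multipliers v_i = (∏_{j≠i}(α_i − α_j))^{−1} mod 13.
  i = 1 (α = 5): (5−9)(5−1)(5−2)(5−7) = (−4)·4·3·(−2) = 96 ≡ 5, so v_1 = 5^{−1} = 8 (mod 13).
  i = 2 (α = 9): (9−5)(9−1)(9−2)(9−7) = 4·8·7·2 = 448 ≡ 6, so v_2 = 6^{−1} = 11 (mod 13).
  i = 3 (α = 1): (1−5)(1−9)(1−2)(1−7) = (−4)·(−8)·(−1)·(−6) = 192 ≡ 10, so v_3 = 10^{−1} = 4 (mod 13).
  i = 4 (α = 2): (2−5)(2−9)(2−1)(2−7) = (−3)·(−7)·1·(−5) = −105 ≡ 12, so v_4 = 12^{−1} = 12 (mod 13).
  i = 5 (α = 7): (7−5)(7−9)(7−1)(7−2) = 2·(−2)·6·5 = −120 ≡ 10, so v_5 = 10^{−1} = 4 (mod 13).
  v = [8, 11, 4, 12, 4].
Step 2: syndromes of r = [11, 6, 8, 12, 6] (all sums mod 13).
  S_0 = Σ v_i r_i = 8·11 + 11·6 + 4·8 + 12·12 + 4·6 = 354 ≡ 3.
  S_1 = Σ v_i α_i r_i = 8·5·11 + 11·9·6 + 4·1·8 + 12·2·12 + 4·7·6 = 1522 ≡ 1.
  α_i^2 mod 13 = [12, 3, 1, 4, 10].
  S_2 = Σ v_i α_i^2 r_i = 8·12·11 + 11·3·6 + 4·1·8 + 12·4·12 + 4·10·6 = 2102 ≡ 9.
  S = (3, 1, 9) ≠ 0, so r is not a codeword (an error is present).
Step 3: locate the error. For a single error e at position i, S_ℓ = v_i·e·α_i^ℓ, so α_err = S_1/S_0.
  S_0^{−1} = 3^{−1} = 9 (mod 13), so α_err = 1·9 = 9 ≡ 9 = α_2. Error position i = 2.
  Consistency check: S_2/S_1 = 9·1 = 9 ≡ 9 = α_err ✓ (single-error assumption holds).
Step 4: error magnitude e = S_0/v_2 = S_0·∏_{j≠2}(α_2 − α_j) = 3·6 = 18 ≡ 5 (mod 13).
Step 5: correct position 2: c_2 = r_2 − e = 6 − 5 ≡ 1 (mod 13). Hence c = [11, 1, 8, 12, 6].
  Check: interpolating c through the α_i gives m(x) = 4 + 4·x (degree < 2) with m(α_i) = c_i for every i, so c is indeed a codeword.


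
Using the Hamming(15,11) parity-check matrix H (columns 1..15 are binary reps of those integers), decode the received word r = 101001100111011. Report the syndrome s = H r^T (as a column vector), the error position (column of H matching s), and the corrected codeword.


s = (1, 1, 1, 1)^T, error position = 15, corrected codeword c = 101001100111010

Compute s = H r^T mod 2 one row at a time:
  s_1 = 0 + 0 + 1 + 1 + 1 + 0 + 1 + 1 = 5 ≡ 1 (mod 2).
  s_2 = 0 + 0 + 1 + 1 + 1 + 0 + 1 + 1 = 5 ≡ 1 (mod 2).
  s_3 = 0 + 1 + 1 + 1 + 1 + 1 + 1 + 1 = 7 ≡ 1 (mod 2).
  s_4 = 1 + 1 + 0 + 1 + 0 + 1 + 0 + 1 = 5 ≡ 1 (mod 2).
s = (1, 1, 1, 1)^T — this equals column 15 of H (binary 1111), so error is at position 15.
Correct: flip bit 15 of r = 101001100111011 to get c = 101001100111010.


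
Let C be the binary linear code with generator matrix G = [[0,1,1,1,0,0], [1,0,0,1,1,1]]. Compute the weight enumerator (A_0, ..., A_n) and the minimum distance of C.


Weight distribution: A_0 = 1, A_3 = 1, A_4 = 1, A_5 = 1. Minimum distance d = 3.

Enumerate all 2^2 = 4 messages m ∈ F_2^2.
For each, compute codeword c = mG in F_2^6, then tally its weight.
  m = 00 → c = 000000, weight = 0.
  m = 10 → c = 011100, weight = 3.
  m = 01 → c = 100111, weight = 4.
  m = 11 → c = 111011, weight = 5.
Tally weights:
  weight 0: 1 codewords.
  weight 3: 1 codewords.
  weight 4: 1 codewords.
  weight 5: 1 codewords.
Minimum distance d = smallest w > 0 with A_w > 0 = 3.
Sanity: Σ A_w = 4 = 2^2 = 4 ✓.


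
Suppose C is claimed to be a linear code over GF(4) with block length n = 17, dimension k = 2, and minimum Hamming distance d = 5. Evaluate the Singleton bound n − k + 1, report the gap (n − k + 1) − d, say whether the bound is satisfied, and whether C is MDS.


Singleton RHS = n − k + 1 = 16, slack = 11, bound satisfied, not MDS.

Singleton bound: d ≤ n − k + 1.
Here n = 17, k = 2, so n − k + 1 = 16.
Given d = 5, check d ≤ 16: YES.
Slack = (n − k + 1) − d = 11.
The code is NOT MDS (slack = 11 > 0).
Description: the claimed parameters are [17, 2, 5]_4; such a code would be non-MDS.


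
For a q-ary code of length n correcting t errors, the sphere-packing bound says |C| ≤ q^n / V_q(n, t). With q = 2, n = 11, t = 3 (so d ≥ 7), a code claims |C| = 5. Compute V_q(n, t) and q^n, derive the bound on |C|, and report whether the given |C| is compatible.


V_q(n, t) = 232, q^n = 2048, Hamming bound = 8, |C| = 5 ≤ bound (satisfied).

Step 1: Compute V_q(n, t) = Σ_{j=0}^3 C(n, j) (q−1)^j.
  j = 0: C(11,0)·(1)^0 = 1·1 = 1.
  j = 1: C(11,1)·(1)^1 = 11·1 = 11.
  j = 2: C(11,2)·(1)^2 = 55·1 = 55.
  j = 3: C(11,3)·(1)^3 = 165·1 = 165.
  V_q(n, t) = 1 + 11 + 55 + 165 = 232.
Step 2: q^n = 2^11 = 2048.
Step 3: Hamming bound ⌊q^n / V_q(n,t)⌋ = ⌊2048/232⌋ = 8.
Step 4: Compare |C| = 5 to 8: satisfied.
The claimed |C| lies below the Hamming bound.


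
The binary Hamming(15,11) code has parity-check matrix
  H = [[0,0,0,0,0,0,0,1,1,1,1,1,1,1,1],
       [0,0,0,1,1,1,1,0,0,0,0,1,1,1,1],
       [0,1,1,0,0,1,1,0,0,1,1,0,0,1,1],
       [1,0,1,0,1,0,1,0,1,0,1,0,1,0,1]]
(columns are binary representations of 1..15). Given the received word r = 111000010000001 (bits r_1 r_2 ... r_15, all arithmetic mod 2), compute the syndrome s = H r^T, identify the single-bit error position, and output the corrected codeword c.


s = (0, 1, 1, 1)^T, error position = 7, corrected codeword c = 111000110000001

Compute s = H r^T mod 2 one row at a time:
  s_1 = 1 + 0 + 0 + 0 + 0 + 0 + 0 + 1 = 2 ≡ 0 (mod 2).
  s_2 = 0 + 0 + 0 + 0 + 0 + 0 + 0 + 1 = 1 ≡ 1 (mod 2).
  s_3 = 1 + 1 + 0 + 0 + 0 + 0 + 0 + 1 = 3 ≡ 1 (mod 2).
  s_4 = 1 + 1 + 0 + 0 + 0 + 0 + 0 + 1 = 3 ≡ 1 (mod 2).
s = (0, 1, 1, 1)^T — this equals column 7 of H (binary 0111), so error is at position 7.
Correct: flip bit 7 of r = 111000010000001 to get c = 111000110000001.


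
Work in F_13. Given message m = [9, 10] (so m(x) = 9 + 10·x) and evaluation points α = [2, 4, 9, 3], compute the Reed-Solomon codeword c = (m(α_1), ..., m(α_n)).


c = [3, 10, 8, 0]

Message polynomial: m(x) = 9 + 10·x (mod 13).
For each evaluation point α_i, compute m(α_i) mod 13:
  α_1 = 2: Horner steps 10 → 3, so m(2) = 3.
  α_2 = 4: Horner steps 10 → 10, so m(4) = 10.
  α_3 = 9: Horner steps 10 → 8, so m(9) = 8.
  α_4 = 3: Horner steps 10 → 0, so m(3) = 0.
Codeword c = [3, 10, 8, 0] ∈ F_13^4.


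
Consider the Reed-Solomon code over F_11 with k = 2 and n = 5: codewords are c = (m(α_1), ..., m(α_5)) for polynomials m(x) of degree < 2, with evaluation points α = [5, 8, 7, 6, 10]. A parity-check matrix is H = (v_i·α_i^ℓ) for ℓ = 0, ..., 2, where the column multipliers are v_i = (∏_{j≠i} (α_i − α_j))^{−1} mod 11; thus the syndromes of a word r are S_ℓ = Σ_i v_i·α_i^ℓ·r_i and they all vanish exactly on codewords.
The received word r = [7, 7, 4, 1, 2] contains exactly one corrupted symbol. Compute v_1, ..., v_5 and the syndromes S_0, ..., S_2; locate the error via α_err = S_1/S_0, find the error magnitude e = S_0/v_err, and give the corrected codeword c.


S = (8, 7, 2), error at position 1, error magnitude e = 9, c = [9, 7, 4, 1, 2].

Step 1: column multipliers v_i = (∏_{j≠i}(α_i − α_j))^{−1} mod 11.
  i = 1 (α = 5): (5−8)(5−7)(5−6)(5−10) = (−3)·(−2)·(−1)·(−5) = 30 ≡ 8, so v_1 = 8^{−1} = 7 (mod 11).
  i = 2 (α = 8): (8−5)(8−7)(8−6)(8−10) = 3·1·2·(−2) = −12 ≡ 10, so v_2 = 10^{−1} = 10 (mod 11).
  i = 3 (α = 7): (7−5)(7−8)(7−6)(7−10) = 2·(−1)·1·(−3) = 6 ≡ 6, so v_3 = 6^{−1} = 2 (mod 11).
  i = 4 (α = 6): (6−5)(6−8)(6−7)(6−10) = 1·(−2)·(−1)·(−4) = −8 ≡ 3, so v_4 = 3^{−1} = 4 (mod 11).
  i = 5 (α = 10): (10−5)(10−8)(10−7)(10−6) = 5·2·3·4 = 120 ≡ 10, so v_5 = 10^{−1} = 10 (mod 11).
  v = [7, 10, 2, 4, 10].
Step 2: syndromes of r = [7, 7, 4, 1, 2] (all sums mod 11).
  S_0 = Σ v_i r_i = 7·7 + 10·7 + 2·4 + 4·1 + 10·2 = 151 ≡ 8.
  S_1 = Σ v_i α_i r_i = 7·5·7 + 10·8·7 + 2·7·4 + 4·6·1 + 10·10·2 = 1085 ≡ 7.
  α_i^2 mod 11 = [3, 9, 5, 3, 1].
  S_2 = Σ v_i α_i^2 r_i = 7·3·7 + 10·9·7 + 2·5·4 + 4·3·1 + 10·1·2 = 849 ≡ 2.
  S = (8, 7, 2) ≠ 0, so r is not a codeword (an error is present).
Step 3: locate the error. For a single error e at position i, S_ℓ = v_i·e·α_i^ℓ, so α_err = S_1/S_0.
  S_0^{−1} = 8^{−1} = 7 (mod 11), so α_err = 7·7 = 49 ≡ 5 = α_1. Error position i = 1.
  Consistency check: S_2/S_1 = 2·8 = 16 ≡ 5 = α_err ✓ (single-error assumption holds).
Step 4: error magnitude e = S_0/v_1 = S_0·∏_{j≠1}(α_1 − α_j) = 8·8 = 64 ≡ 9 (mod 11).
Step 5: correct position 1: c_1 = r_1 − e = 7 − 9 ≡ 9 (mod 11). Hence c = [9, 7, 4, 1, 2].
  Check: interpolating c through the α_i gives m(x) = 5 + 3·x (degree < 2) with m(α_i) = c_i for every i, so c is indeed a codeword.


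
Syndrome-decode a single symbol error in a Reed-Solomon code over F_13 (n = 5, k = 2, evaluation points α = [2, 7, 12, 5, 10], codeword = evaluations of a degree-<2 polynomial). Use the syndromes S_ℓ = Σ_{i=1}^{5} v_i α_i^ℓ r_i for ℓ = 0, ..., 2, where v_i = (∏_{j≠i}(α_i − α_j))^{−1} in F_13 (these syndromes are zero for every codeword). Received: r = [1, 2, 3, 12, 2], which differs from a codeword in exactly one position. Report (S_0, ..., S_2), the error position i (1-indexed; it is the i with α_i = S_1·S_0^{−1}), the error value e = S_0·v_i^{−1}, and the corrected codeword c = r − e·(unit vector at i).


S = (4, 1, 10), error at position 5, error magnitude e = 2, c = [1, 2, 3, 12, 0].

Step 1: column multipliers v_i = (∏_{j≠i}(α_i − α_j))^{−1} mod 13.
  i = 1 (α = 2): (2−7)(2−12)(2−5)(2−10) = (−5)·(−10)·(−3)·(−8) = 1200 ≡ 4, so v_1 = 4^{−1} = 10 (mod 13).
  i = 2 (α = 7): (7−2)(7−12)(7−5)(7−10) = 5·(−5)·2·(−3) = 150 ≡ 7, so v_2 = 7^{−1} = 2 (mod 13).
  i = 3 (α = 12): (12−2)(12−7)(12−5)(12−10) = 10·5·7·2 = 700 ≡ 11, so v_3 = 11^{−1} = 6 (mod 13).
  i = 4 (α = 5): (5−2)(5−7)(5−12)(5−10) = 3·(−2)·(−7)·(−5) = −210 ≡ 11, so v_4 = 11^{−1} = 6 (mod 13).
  i = 5 (α = 10): (10−2)(10−7)(10−12)(10−5) = 8·3·(−2)·5 = −240 ≡ 7, so v_5 = 7^{−1} = 2 (mod 13).
  v = [10, 2, 6, 6, 2].
Step 2: syndromes of r = [1, 2, 3, 12, 2] (all sums mod 13).
  S_0 = Σ v_i r_i = 10·1 + 2·2 + 6·3 + 6·12 + 2·2 = 108 ≡ 4.
  S_1 = Σ v_i α_i r_i = 10·2·1 + 2·7·2 + 6·12·3 + 6·5·12 + 2·10·2 = 664 ≡ 1.
  α_i^2 mod 13 = [4, 10, 1, 12, 9].
  S_2 = Σ v_i α_i^2 r_i = 10·4·1 + 2·10·2 + 6·1·3 + 6·12·12 + 2·9·2 = 998 ≡ 10.
  S = (4, 1, 10) ≠ 0, so r is not a codeword (an error is present).
Step 3: locate the error. For a single error e at position i, S_ℓ = v_i·e·α_i^ℓ, so α_err = S_1/S_0.
  S_0^{−1} = 4^{−1} = 10 (mod 13), so α_err = 1·10 = 10 ≡ 10 = α_5. Error position i = 5.
  Consistency check: S_2/S_1 = 10·1 = 10 ≡ 10 = α_err ✓ (single-error assumption holds).
Step 4: error magnitude e = S_0/v_5 = S_0·∏_{j≠5}(α_5 − α_j) = 4·7 = 28 ≡ 2 (mod 13).
Step 5: correct position 5: c_5 = r_5 − e = 2 − 2 ≡ 0 (mod 13). Hence c = [1, 2, 3, 12, 0].
  Check: interpolating c through the α_i gives m(x) = 11 + 8·x (degree < 2) with m(α_i) = c_i for every i, so c is indeed a codeword.


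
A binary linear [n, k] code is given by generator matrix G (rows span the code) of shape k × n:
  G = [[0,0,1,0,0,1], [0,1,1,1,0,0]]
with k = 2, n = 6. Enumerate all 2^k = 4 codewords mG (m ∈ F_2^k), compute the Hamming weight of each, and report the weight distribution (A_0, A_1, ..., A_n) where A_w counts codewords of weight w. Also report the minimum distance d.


Weight distribution: A_0 = 1, A_2 = 1, A_3 = 2. Minimum distance d = 2.

Enumerate all 2^2 = 4 messages m ∈ F_2^2.
For each, compute codeword c = mG in F_2^6, then tally its weight.
  m = 00 → c = 000000, weight = 0.
  m = 10 → c = 001001, weight = 2.
  m = 01 → c = 011100, weight = 3.
  m = 11 → c = 010101, weight = 3.
Tally weights:
  weight 0: 1 codewords.
  weight 2: 1 codewords.
  weight 3: 2 codewords.
Minimum distance d = smallest w > 0 with A_w > 0 = 2.
Sanity: Σ A_w = 4 = 2^2 = 4 ✓.


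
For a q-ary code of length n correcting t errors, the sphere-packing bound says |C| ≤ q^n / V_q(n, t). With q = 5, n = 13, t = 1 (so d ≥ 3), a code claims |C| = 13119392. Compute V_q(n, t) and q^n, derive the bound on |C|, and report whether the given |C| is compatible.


V_q(n, t) = 53, q^n = 1220703125, Hamming bound = 23032134, |C| = 13119392 ≤ bound (satisfied).

Step 1: Compute V_q(n, t) = Σ_{j=0}^1 C(n, j) (q−1)^j.
  j = 0: C(13,0)·(4)^0 = 1·1 = 1.
  j = 1: C(13,1)·(4)^1 = 13·4 = 52.
  V_q(n, t) = 1 + 52 = 53.
Step 2: q^n = 5^13 = 1220703125.
Step 3: Hamming bound ⌊q^n / V_q(n,t)⌋ = ⌊1220703125/53⌋ = 23032134.
Step 4: Compare |C| = 13119392 to 23032134: satisfied.
The claimed |C| lies below the Hamming bound.


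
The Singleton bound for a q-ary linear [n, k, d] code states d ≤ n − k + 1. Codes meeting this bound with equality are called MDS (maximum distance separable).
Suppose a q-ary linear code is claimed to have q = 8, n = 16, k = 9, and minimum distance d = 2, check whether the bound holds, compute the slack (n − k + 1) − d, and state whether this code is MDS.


Singleton RHS = n − k + 1 = 8, slack = 6, bound satisfied, not MDS.

Singleton bound: d ≤ n − k + 1.
Here n = 16, k = 9, so n − k + 1 = 8.
Given d = 2, check d ≤ 8: YES.
Slack = (n − k + 1) − d = 6.
The code is NOT MDS (slack = 6 > 0).
Description: the claimed parameters are [16, 9, 2]_8; such a code would be non-MDS.


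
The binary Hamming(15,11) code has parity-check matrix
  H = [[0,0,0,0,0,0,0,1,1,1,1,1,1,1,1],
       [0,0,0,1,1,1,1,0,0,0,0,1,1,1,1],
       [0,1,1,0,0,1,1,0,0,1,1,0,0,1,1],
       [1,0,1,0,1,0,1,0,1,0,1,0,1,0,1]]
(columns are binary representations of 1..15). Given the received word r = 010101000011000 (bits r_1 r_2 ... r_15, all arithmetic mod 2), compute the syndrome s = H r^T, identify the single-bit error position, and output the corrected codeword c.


s = (0, 1, 1, 1)^T, error position = 7, corrected codeword c = 010101100011000

Compute s = H r^T mod 2 one row at a time:
  s_1 = 0 + 0 + 0 + 1 + 1 + 0 + 0 + 0 = 2 ≡ 0 (mod 2).
  s_2 = 1 + 0 + 1 + 0 + 1 + 0 + 0 + 0 = 3 ≡ 1 (mod 2).
  s_3 = 1 + 0 + 1 + 0 + 0 + 1 + 0 + 0 = 3 ≡ 1 (mod 2).
  s_4 = 0 + 0 + 0 + 0 + 0 + 1 + 0 + 0 = 1 ≡ 1 (mod 2).
s = (0, 1, 1, 1)^T — this equals column 7 of H (binary 0111), so error is at position 7.
Correct: flip bit 7 of r = 010101000011000 to get c = 010101100011000.


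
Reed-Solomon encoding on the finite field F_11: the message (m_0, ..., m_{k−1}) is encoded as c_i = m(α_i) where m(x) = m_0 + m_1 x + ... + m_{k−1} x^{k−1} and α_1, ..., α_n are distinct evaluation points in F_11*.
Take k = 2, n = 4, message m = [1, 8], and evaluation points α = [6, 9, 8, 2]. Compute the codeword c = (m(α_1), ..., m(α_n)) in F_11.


c = [5, 7, 10, 6]

Message polynomial: m(x) = 1 + 8·x (mod 11).
For each evaluation point α_i, compute m(α_i) mod 11:
  α_1 = 6: Horner steps 8 → 5, so m(6) = 5.
  α_2 = 9: Horner steps 8 → 7, so m(9) = 7.
  α_3 = 8: Horner steps 8 → 10, so m(8) = 10.
  α_4 = 2: Horner steps 8 → 6, so m(2) = 6.
Codeword c = [5, 7, 10, 6] ∈ F_11^4.


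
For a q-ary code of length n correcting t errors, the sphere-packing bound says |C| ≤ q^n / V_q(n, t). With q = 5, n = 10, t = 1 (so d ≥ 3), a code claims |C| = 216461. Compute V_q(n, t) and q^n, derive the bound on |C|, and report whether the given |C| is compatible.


V_q(n, t) = 41, q^n = 9765625, Hamming bound = 238185, |C| = 216461 ≤ bound (satisfied).

Step 1: Compute V_q(n, t) = Σ_{j=0}^1 C(n, j) (q−1)^j.
  j = 0: C(10,0)·(4)^0 = 1·1 = 1.
  j = 1: C(10,1)·(4)^1 = 10·4 = 40.
  V_q(n, t) = 1 + 40 = 41.
Step 2: q^n = 5^10 = 9765625.
Step 3: Hamming bound ⌊q^n / V_q(n,t)⌋ = ⌊9765625/41⌋ = 238185.
Step 4: Compare |C| = 216461 to 238185: satisfied.
The claimed |C| lies below the Hamming bound.


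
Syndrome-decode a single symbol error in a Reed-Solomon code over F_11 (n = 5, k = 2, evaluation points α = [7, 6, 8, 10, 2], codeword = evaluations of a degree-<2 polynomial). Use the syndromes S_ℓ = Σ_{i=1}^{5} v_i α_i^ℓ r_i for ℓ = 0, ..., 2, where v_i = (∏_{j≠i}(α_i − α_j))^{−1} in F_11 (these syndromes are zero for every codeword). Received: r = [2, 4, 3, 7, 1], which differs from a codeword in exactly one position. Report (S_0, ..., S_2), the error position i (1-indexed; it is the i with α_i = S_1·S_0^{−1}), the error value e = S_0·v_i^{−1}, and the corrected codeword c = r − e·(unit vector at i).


S = (4, 10, 3), error at position 3, error magnitude e = 3, c = [2, 4, 0, 7, 1].

Step 1: column multipliers v_i = (∏_{j≠i}(α_i − α_j))^{−1} mod 11.
  i = 1 (α = 7): (7−6)(7−8)(7−10)(7−2) = 1·(−1)·(−3)·5 = 15 ≡ 4, so v_1 = 4^{−1} = 3 (mod 11).
  i = 2 (α = 6): (6−7)(6−8)(6−10)(6−2) = (−1)·(−2)·(−4)·4 = −32 ≡ 1, so v_2 = 1^{−1} = 1 (mod 11).
  i = 3 (α = 8): (8−7)(8−6)(8−10)(8−2) = 1·2·(−2)·6 = −24 ≡ 9, so v_3 = 9^{−1} = 5 (mod 11).
  i = 4 (α = 10): (10−7)(10−6)(10−8)(10−2) = 3·4·2·8 = 192 ≡ 5, so v_4 = 5^{−1} = 9 (mod 11).
  i = 5 (α = 2): (2−7)(2−6)(2−8)(2−10) = (−5)·(−4)·(−6)·(−8) = 960 ≡ 3, so v_5 = 3^{−1} = 4 (mod 11).
  v = [3, 1, 5, 9, 4].
Step 2: syndromes of r = [2, 4, 3, 7, 1] (all sums mod 11).
  S_0 = Σ v_i r_i = 3·2 + 1·4 + 5·3 + 9·7 + 4·1 = 92 ≡ 4.
  S_1 = Σ v_i α_i r_i = 3·7·2 + 1·6·4 + 5·8·3 + 9·10·7 + 4·2·1 = 824 ≡ 10.
  α_i^2 mod 11 = [5, 3, 9, 1, 4].
  S_2 = Σ v_i α_i^2 r_i = 3·5·2 + 1·3·4 + 5·9·3 + 9·1·7 + 4·4·1 = 256 ≡ 3.
  S = (4, 10, 3) ≠ 0, so r is not a codeword (an error is present).
Step 3: locate the error. For a single error e at position i, S_ℓ = v_i·e·α_i^ℓ, so α_err = S_1/S_0.
  S_0^{−1} = 4^{−1} = 3 (mod 11), so α_err = 10·3 = 30 ≡ 8 = α_3. Error position i = 3.
  Consistency check: S_2/S_1 = 3·10 = 30 ≡ 8 = α_err ✓ (single-error assumption holds).
Step 4: error magnitude e = S_0/v_3 = S_0·∏_{j≠3}(α_3 − α_j) = 4·9 = 36 ≡ 3 (mod 11).
Step 5: correct position 3: c_3 = r_3 − e = 3 − 3 ≡ 0 (mod 11). Hence c = [2, 4, 0, 7, 1].
  Check: interpolating c through the α_i gives m(x) = 5 + 9·x (degree < 2) with m(α_i) = c_i for every i, so c is indeed a codeword.


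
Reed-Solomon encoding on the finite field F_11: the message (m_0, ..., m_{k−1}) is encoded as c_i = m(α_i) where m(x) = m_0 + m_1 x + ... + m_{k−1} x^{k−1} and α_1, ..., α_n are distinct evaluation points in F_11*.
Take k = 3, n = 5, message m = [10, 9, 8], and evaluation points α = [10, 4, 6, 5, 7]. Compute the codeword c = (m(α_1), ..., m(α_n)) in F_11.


c = [9, 9, 0, 2, 3]

Message polynomial: m(x) = 10 + 9·x + 8·x^2 (mod 11).
For each evaluation point α_i, compute m(α_i) mod 11:
  α_1 = 10: Horner steps 8 → 1 → 9, so m(10) = 9.
  α_2 = 4: Horner steps 8 → 8 → 9, so m(4) = 9.
  α_3 = 6: Horner steps 8 → 2 → 0, so m(6) = 0.
  α_4 = 5: Horner steps 8 → 5 → 2, so m(5) = 2.
  α_5 = 7: Horner steps 8 → 10 → 3, so m(7) = 3.
Codeword c = [9, 9, 0, 2, 3] ∈ F_11^5.


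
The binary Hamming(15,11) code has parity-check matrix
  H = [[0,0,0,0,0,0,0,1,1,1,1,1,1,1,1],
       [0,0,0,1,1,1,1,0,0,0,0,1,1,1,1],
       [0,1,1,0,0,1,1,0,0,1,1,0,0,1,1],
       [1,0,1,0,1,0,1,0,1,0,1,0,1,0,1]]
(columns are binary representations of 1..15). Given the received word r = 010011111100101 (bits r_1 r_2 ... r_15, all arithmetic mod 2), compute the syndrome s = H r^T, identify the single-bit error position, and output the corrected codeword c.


s = (1, 1, 1, 1)^T, error position = 15, corrected codeword c = 010011111100100

Compute s = H r^T mod 2 one row at a time:
  s_1 = 1 + 1 + 1 + 0 + 0 + 1 + 0 + 1 = 5 ≡ 1 (mod 2).
  s_2 = 0 + 1 + 1 + 1 + 0 + 1 + 0 + 1 = 5 ≡ 1 (mod 2).
  s_3 = 1 + 0 + 1 + 1 + 1 + 0 + 0 + 1 = 5 ≡ 1 (mod 2).
  s_4 = 0 + 0 + 1 + 1 + 1 + 0 + 1 + 1 = 5 ≡ 1 (mod 2).
s = (1, 1, 1, 1)^T — this equals column 15 of H (binary 1111), so error is at position 15.
Correct: flip bit 15 of r = 010011111100101 to get c = 010011111100100.


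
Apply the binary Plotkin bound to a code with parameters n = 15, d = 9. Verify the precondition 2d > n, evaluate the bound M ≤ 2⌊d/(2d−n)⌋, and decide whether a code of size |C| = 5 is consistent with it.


Plotkin bound M ≤ 6; given |C| = 5 ≤ bound (satisfied).

Check applicability: 2d = 18, n = 15.
2d − n = 3 > 0, so Plotkin applies.
Compute d/(2d−n) = 9/3 ≈ 3.0000.
⌊d/(2d−n)⌋ = 3.
Plotkin bound: M ≤ 2·3 = 6.
Given |C| = 5, check: satisfied.
This |C| is below the Plotkin bound.


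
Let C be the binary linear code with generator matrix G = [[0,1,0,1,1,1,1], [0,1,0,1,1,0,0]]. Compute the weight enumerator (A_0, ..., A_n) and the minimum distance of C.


Weight distribution: A_0 = 1, A_2 = 1, A_3 = 1, A_5 = 1. Minimum distance d = 2.

Enumerate all 2^2 = 4 messages m ∈ F_2^2.
For each, compute codeword c = mG in F_2^7, then tally its weight.
  m = 00 → c = 0000000, weight = 0.
  m = 10 → c = 0101111, weight = 5.
  m = 01 → c = 0101100, weight = 3.
  m = 11 → c = 0000011, weight = 2.
Tally weights:
  weight 0: 1 codewords.
  weight 2: 1 codewords.
  weight 3: 1 codewords.
  weight 5: 1 codewords.
Minimum distance d = smallest w > 0 with A_w > 0 = 2.
Sanity: Σ A_w = 4 = 2^2 = 4 ✓.


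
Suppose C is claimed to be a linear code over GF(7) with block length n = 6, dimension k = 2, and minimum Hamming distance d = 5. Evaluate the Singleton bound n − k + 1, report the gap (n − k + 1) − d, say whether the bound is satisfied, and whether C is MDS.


Singleton RHS = n − k + 1 = 5, slack = 0, bound satisfied, MDS.

Singleton bound: d ≤ n − k + 1.
Here n = 6, k = 2, so n − k + 1 = 5.
Given d = 5, check d ≤ 5: YES.
Slack = (n − k + 1) − d = 0.
The code is MDS (slack = 0).
Description: the claimed parameters are [6, 2, 5]_7; such a code would be MDS (meets Singleton bound).


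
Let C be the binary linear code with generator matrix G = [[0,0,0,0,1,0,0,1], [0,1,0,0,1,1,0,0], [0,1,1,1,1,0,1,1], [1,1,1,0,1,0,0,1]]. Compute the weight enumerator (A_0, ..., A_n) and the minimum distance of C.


Weight distribution: A_0 = 1, A_2 = 1, A_3 = 4, A_4 = 3, A_5 = 4, A_6 = 3. Minimum distance d = 2.

Enumerate all 2^4 = 16 messages m ∈ F_2^4.
For each, compute codeword c = mG in F_2^8, then tally its weight.
  m = 0000 → c = 00000000, weight = 0.
  m = 1000 → c = 00001001, weight = 2.
  m = 0100 → c = 01001100, weight = 3.
  m = 1100 → c = 01000101, weight = 3.
  m = 0010 → c = 01111011, weight = 6.
  m = 1010 → c = 01110010, weight = 4.
  m = 0110 → c = 00110111, weight = 5.
  m = 1110 → c = 00111110, weight = 5.
  m = 0001 → c = 11101001, weight = 5.
  m = 1001 → c = 11100000, weight = 3.
  m = 0101 → c = 10100101, weight = 4.
  m = 1101 → c = 10101100, weight = 4.
  m = 0011 → c = 10010010, weight = 3.
  m = 1011 → c = 10011011, weight = 5.
  m = 0111 → c = 11011110, weight = 6.
  m = 1111 → c = 11010111, weight = 6.
Tally weights:
  weight 0: 1 codewords.
  weight 2: 1 codewords.
  weight 3: 4 codewords.
  weight 4: 3 codewords.
  weight 5: 4 codewords.
  weight 6: 3 codewords.
Minimum distance d = smallest w > 0 with A_w > 0 = 2.
Sanity: Σ A_w = 16 = 2^4 = 16 ✓.


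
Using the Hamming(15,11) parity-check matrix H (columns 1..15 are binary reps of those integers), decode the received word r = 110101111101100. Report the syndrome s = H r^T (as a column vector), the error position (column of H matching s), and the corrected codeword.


s = (1, 1, 0, 0)^T, error position = 12, corrected codeword c = 110101111100100

Compute s = H r^T mod 2 one row at a time:
  s_1 = 1 + 1 + 1 + 0 + 1 + 1 + 0 + 0 = 5 ≡ 1 (mod 2).
  s_2 = 1 + 0 + 1 + 1 + 1 + 1 + 0 + 0 = 5 ≡ 1 (mod 2).
  s_3 = 1 + 0 + 1 + 1 + 1 + 0 + 0 + 0 = 4 ≡ 0 (mod 2).
  s_4 = 1 + 0 + 0 + 1 + 1 + 0 + 1 + 0 = 4 ≡ 0 (mod 2).
s = (1, 1, 0, 0)^T — this equals column 12 of H (binary 1100), so error is at position 12.
Correct: flip bit 12 of r = 110101111101100 to get c = 110101111100100.


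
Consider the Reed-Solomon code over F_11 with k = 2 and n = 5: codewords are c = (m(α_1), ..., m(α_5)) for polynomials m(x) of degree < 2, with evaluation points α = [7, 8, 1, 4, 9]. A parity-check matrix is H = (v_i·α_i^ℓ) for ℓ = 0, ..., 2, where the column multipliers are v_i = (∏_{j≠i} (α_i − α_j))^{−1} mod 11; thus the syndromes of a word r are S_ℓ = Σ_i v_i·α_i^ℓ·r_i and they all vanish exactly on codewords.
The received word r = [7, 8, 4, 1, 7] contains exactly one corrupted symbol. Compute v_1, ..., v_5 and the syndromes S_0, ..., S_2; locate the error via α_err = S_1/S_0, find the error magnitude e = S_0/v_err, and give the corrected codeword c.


S = (3, 10, 4), error at position 1, error magnitude e = 9, c = [9, 8, 4, 1, 7].

Step 1: column multipliers v_i = (∏_{j≠i}(α_i − α_j))^{−1} mod 11.
  i = 1 (α = 7): (7−8)(7−1)(7−4)(7−9) = (−1)·6·3·(−2) = 36 ≡ 3, so v_1 = 3^{−1} = 4 (mod 11).
  i = 2 (α = 8): (8−7)(8−1)(8−4)(8−9) = 1·7·4·(−1) = −28 ≡ 5, so v_2 = 5^{−1} = 9 (mod 11).
  i = 3 (α = 1): (1−7)(1−8)(1−4)(1−9) = (−6)·(−7)·(−3)·(−8) = 1008 ≡ 7, so v_3 = 7^{−1} = 8 (mod 11).
  i = 4 (α = 4): (4−7)(4−8)(4−1)(4−9) = (−3)·(−4)·3·(−5) = −180 ≡ 7, so v_4 = 7^{−1} = 8 (mod 11).
  i = 5 (α = 9): (9−7)(9−8)(9−1)(9−4) = 2·1·8·5 = 80 ≡ 3, so v_5 = 3^{−1} = 4 (mod 11).
  v = [4, 9, 8, 8, 4].
Step 2: syndromes of r = [7, 8, 4, 1, 7] (all sums mod 11).
  S_0 = Σ v_i r_i = 4·7 + 9·8 + 8·4 + 8·1 + 4·7 = 168 ≡ 3.
  S_1 = Σ v_i α_i r_i = 4·7·7 + 9·8·8 + 8·1·4 + 8·4·1 + 4·9·7 = 1088 ≡ 10.
  α_i^2 mod 11 = [5, 9, 1, 5, 4].
  S_2 = Σ v_i α_i^2 r_i = 4·5·7 + 9·9·8 + 8·1·4 + 8·5·1 + 4·4·7 = 972 ≡ 4.
  S = (3, 10, 4) ≠ 0, so r is not a codeword (an error is present).
Step 3: locate the error. For a single error e at position i, S_ℓ = v_i·e·α_i^ℓ, so α_err = S_1/S_0.
  S_0^{−1} = 3^{−1} = 4 (mod 11), so α_err = 10·4 = 40 ≡ 7 = α_1. Error position i = 1.
  Consistency check: S_2/S_1 = 4·10 = 40 ≡ 7 = α_err ✓ (single-error assumption holds).
Step 4: error magnitude e = S_0/v_1 = S_0·∏_{j≠1}(α_1 − α_j) = 3·3 = 9 ≡ 9 (mod 11).
Step 5: correct position 1: c_1 = r_1 − e = 7 − 9 ≡ 9 (mod 11). Hence c = [9, 8, 4, 1, 7].
  Check: interpolating c through the α_i gives m(x) = 5 + 10·x (degree < 2) with m(α_i) = c_i for every i, so c is indeed a codeword.


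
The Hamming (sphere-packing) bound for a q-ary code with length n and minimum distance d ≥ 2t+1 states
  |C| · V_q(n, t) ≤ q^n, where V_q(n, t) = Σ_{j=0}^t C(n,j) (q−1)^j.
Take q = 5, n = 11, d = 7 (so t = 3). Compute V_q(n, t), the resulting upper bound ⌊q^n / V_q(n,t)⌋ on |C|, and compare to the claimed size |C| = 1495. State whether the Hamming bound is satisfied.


V_q(n, t) = 11485, q^n = 48828125, Hamming bound = 4251, |C| = 1495 ≤ bound (satisfied).

Step 1: Compute V_q(n, t) = Σ_{j=0}^3 C(n, j) (q−1)^j.
  j = 0: C(11,0)·(4)^0 = 1·1 = 1.
  j = 1: C(11,1)·(4)^1 = 11·4 = 44.
  j = 2: C(11,2)·(4)^2 = 55·16 = 880.
  j = 3: C(11,3)·(4)^3 = 165·64 = 10560.
  V_q(n, t) = 1 + 44 + 880 + 10560 = 11485.
Step 2: q^n = 5^11 = 48828125.
Step 3: Hamming bound ⌊q^n / V_q(n,t)⌋ = ⌊48828125/11485⌋ = 4251.
Step 4: Compare |C| = 1495 to 4251: satisfied.
The claimed |C| lies below the Hamming bound.


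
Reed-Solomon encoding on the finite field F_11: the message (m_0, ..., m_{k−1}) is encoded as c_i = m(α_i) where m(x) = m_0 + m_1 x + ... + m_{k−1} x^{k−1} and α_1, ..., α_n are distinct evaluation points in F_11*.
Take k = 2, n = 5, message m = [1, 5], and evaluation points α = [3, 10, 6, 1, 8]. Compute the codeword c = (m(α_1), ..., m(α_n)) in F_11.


c = [5, 7, 9, 6, 8]

Message polynomial: m(x) = 1 + 5·x (mod 11).
For each evaluation point α_i, compute m(α_i) mod 11:
  α_1 = 3: Horner steps 5 → 5, so m(3) = 5.
  α_2 = 10: Horner steps 5 → 7, so m(10) = 7.
  α_3 = 6: Horner steps 5 → 9, so m(6) = 9.
  α_4 = 1: Horner steps 5 → 6, so m(1) = 6.
  α_5 = 8: Horner steps 5 → 8, so m(8) = 8.
Codeword c = [5, 7, 9, 6, 8] ∈ F_11^5.


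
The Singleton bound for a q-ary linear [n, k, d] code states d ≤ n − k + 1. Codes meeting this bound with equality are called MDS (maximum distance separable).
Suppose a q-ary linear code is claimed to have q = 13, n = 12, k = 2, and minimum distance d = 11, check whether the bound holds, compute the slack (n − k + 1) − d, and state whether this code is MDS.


Singleton RHS = n − k + 1 = 11, slack = 0, bound satisfied, MDS.

Singleton bound: d ≤ n − k + 1.
Here n = 12, k = 2, so n − k + 1 = 11.
Given d = 11, check d ≤ 11: YES.
Slack = (n − k + 1) − d = 0.
The code is MDS (slack = 0).
Description: the claimed parameters are [12, 2, 11]_13; such a code would be MDS (meets Singleton bound).


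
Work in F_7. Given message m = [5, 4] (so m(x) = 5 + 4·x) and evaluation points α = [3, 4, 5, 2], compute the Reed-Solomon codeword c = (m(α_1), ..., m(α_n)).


c = [3, 0, 4, 6]

Message polynomial: m(x) = 5 + 4·x (mod 7).
For each evaluation point α_i, compute m(α_i) mod 7:
  α_1 = 3: Horner steps 4 → 3, so m(3) = 3.
  α_2 = 4: Horner steps 4 → 0, so m(4) = 0.
  α_3 = 5: Horner steps 4 → 4, so m(5) = 4.
  α_4 = 2: Horner steps 4 → 6, so m(2) = 6.
Codeword c = [3, 0, 4, 6] ∈ F_7^4.


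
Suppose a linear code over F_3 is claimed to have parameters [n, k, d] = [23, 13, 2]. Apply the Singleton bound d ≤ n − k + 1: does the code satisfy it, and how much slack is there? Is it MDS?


Singleton RHS = n − k + 1 = 11, slack = 9, bound satisfied, not MDS.

Singleton bound: d ≤ n − k + 1.
Here n = 23, k = 13, so n − k + 1 = 11.
Given d = 2, check d ≤ 11: YES.
Slack = (n − k + 1) − d = 9.
The code is NOT MDS (slack = 9 > 0).
Description: the claimed parameters are [23, 13, 2]_3; such a code would be non-MDS.


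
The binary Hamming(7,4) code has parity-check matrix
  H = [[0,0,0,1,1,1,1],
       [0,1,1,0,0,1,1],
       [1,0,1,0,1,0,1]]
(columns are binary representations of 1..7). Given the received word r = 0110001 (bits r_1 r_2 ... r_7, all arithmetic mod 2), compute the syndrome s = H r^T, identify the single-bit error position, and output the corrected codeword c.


s = (1, 1, 0)^T, error position = 6, corrected codeword c = 0110011

Compute s = H r^T mod 2 one row at a time:
  s_1 = 0 + 0 + 0 + 1 = 1 ≡ 1 (mod 2).
  s_2 = 1 + 1 + 0 + 1 = 3 ≡ 1 (mod 2).
  s_3 = 0 + 1 + 0 + 1 = 2 ≡ 0 (mod 2).
s = (1, 1, 0)^T — this equals column 6 of H (binary 110), so error is at position 6.
Correct: flip bit 6 of r = 0110001 to get c = 0110011.


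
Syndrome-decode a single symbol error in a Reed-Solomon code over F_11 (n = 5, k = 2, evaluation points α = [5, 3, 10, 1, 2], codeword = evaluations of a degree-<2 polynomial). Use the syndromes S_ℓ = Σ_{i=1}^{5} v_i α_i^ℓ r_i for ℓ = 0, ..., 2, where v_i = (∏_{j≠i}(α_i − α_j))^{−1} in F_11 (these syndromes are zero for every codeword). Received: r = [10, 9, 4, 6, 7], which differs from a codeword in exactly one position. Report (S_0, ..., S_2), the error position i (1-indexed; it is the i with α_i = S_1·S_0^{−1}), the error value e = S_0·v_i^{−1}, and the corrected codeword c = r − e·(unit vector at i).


S = (2, 6, 7), error at position 2, error magnitude e = 1, c = [10, 8, 4, 6, 7].

Step 1: column multipliers v_i = (∏_{j≠i}(α_i − α_j))^{−1} mod 11.
  i = 1 (α = 5): (5−3)(5−10)(5−1)(5−2) = 2·(−5)·4·3 = −120 ≡ 1, so v_1 = 1^{−1} = 1 (mod 11).
  i = 2 (α = 3): (3−5)(3−10)(3−1)(3−2) = (−2)·(−7)·2·1 = 28 ≡ 6, so v_2 = 6^{−1} = 2 (mod 11).
  i = 3 (α = 10): (10−5)(10−3)(10−1)(10−2) = 5·7·9·8 = 2520 ≡ 1, so v_3 = 1^{−1} = 1 (mod 11).
  i = 4 (α = 1): (1−5)(1−3)(1−10)(1−2) = (−4)·(−2)·(−9)·(−1) = 72 ≡ 6, so v_4 = 6^{−1} = 2 (mod 11).
  i = 5 (α = 2): (2−5)(2−3)(2−10)(2−1) = (−3)·(−1)·(−8)·1 = −24 ≡ 9, so v_5 = 9^{−1} = 5 (mod 11).
  v = [1, 2, 1, 2, 5].
Step 2: syndromes of r = [10, 9, 4, 6, 7] (all sums mod 11).
  S_0 = Σ v_i r_i = 1·10 + 2·9 + 1·4 + 2·6 + 5·7 = 79 ≡ 2.
  S_1 = Σ v_i α_i r_i = 1·5·10 + 2·3·9 + 1·10·4 + 2·1·6 + 5·2·7 = 226 ≡ 6.
  α_i^2 mod 11 = [3, 9, 1, 1, 4].
  S_2 = Σ v_i α_i^2 r_i = 1·3·10 + 2·9·9 + 1·1·4 + 2·1·6 + 5·4·7 = 348 ≡ 7.
  S = (2, 6, 7) ≠ 0, so r is not a codeword (an error is present).
Step 3: locate the error. For a single error e at position i, S_ℓ = v_i·e·α_i^ℓ, so α_err = S_1/S_0.
  S_0^{−1} = 2^{−1} = 6 (mod 11), so α_err = 6·6 = 36 ≡ 3 = α_2. Error position i = 2.
  Consistency check: S_2/S_1 = 7·2 = 14 ≡ 3 = α_err ✓ (single-error assumption holds).
Step 4: error magnitude e = S_0/v_2 = S_0·∏_{j≠2}(α_2 − α_j) = 2·6 = 12 ≡ 1 (mod 11).
Step 5: correct position 2: c_2 = r_2 − e = 9 − 1 ≡ 8 (mod 11). Hence c = [10, 8, 4, 6, 7].
  Check: interpolating c through the α_i gives m(x) = 5 + 1·x (degree < 2) with m(α_i) = c_i for every i, so c is indeed a codeword.


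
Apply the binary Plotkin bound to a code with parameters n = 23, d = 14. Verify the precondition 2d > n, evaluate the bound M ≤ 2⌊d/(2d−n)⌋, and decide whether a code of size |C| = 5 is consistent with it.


Plotkin bound M ≤ 4; given |C| = 5 > bound (violated).

Check applicability: 2d = 28, n = 23.
2d − n = 5 > 0, so Plotkin applies.
Compute d/(2d−n) = 14/5 ≈ 2.8000.
⌊d/(2d−n)⌋ = 2.
Plotkin bound: M ≤ 2·2 = 4.
Given |C| = 5, check: VIOLATED.
This |C| is above the Plotkin bound, so no binary code with n = 23, d = 14 and 5 codewords exists.


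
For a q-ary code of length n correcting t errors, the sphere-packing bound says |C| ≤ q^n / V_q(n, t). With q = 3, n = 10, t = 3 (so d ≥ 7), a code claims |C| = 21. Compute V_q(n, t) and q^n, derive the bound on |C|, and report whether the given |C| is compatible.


V_q(n, t) = 1161, q^n = 59049, Hamming bound = 50, |C| = 21 ≤ bound (satisfied).

Step 1: Compute V_q(n, t) = Σ_{j=0}^3 C(n, j) (q−1)^j.
  j = 0: C(10,0)·(2)^0 = 1·1 = 1.
  j = 1: C(10,1)·(2)^1 = 10·2 = 20.
  j = 2: C(10,2)·(2)^2 = 45·4 = 180.
  j = 3: C(10,3)·(2)^3 = 120·8 = 960.
  V_q(n, t) = 1 + 20 + 180 + 960 = 1161.
Step 2: q^n = 3^10 = 59049.
Step 3: Hamming bound ⌊q^n / V_q(n,t)⌋ = ⌊59049/1161⌋ = 50.
Step 4: Compare |C| = 21 to 50: satisfied.
The claimed |C| lies below the Hamming bound.


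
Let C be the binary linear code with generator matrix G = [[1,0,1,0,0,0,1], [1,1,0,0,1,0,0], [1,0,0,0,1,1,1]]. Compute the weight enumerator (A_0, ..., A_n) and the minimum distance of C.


Weight distribution: A_0 = 1, A_3 = 4, A_4 = 3. Minimum distance d = 3.

Enumerate all 2^3 = 8 messages m ∈ F_2^3.
For each, compute codeword c = mG in F_2^7, then tally its weight.
  m = 000 → c = 0000000, weight = 0.
  m = 100 → c = 1010001, weight = 3.
  m = 010 → c = 1100100, weight = 3.
  m = 110 → c = 0110101, weight = 4.
  m = 001 → c = 1000111, weight = 4.
  m = 101 → c = 0010110, weight = 3.
  m = 011 → c = 0100011, weight = 3.
  m = 111 → c = 1110010, weight = 4.
Tally weights:
  weight 0: 1 codewords.
  weight 3: 4 codewords.
  weight 4: 3 codewords.
Minimum distance d = smallest w > 0 with A_w > 0 = 3.
Sanity: Σ A_w = 8 = 2^3 = 8 ✓.


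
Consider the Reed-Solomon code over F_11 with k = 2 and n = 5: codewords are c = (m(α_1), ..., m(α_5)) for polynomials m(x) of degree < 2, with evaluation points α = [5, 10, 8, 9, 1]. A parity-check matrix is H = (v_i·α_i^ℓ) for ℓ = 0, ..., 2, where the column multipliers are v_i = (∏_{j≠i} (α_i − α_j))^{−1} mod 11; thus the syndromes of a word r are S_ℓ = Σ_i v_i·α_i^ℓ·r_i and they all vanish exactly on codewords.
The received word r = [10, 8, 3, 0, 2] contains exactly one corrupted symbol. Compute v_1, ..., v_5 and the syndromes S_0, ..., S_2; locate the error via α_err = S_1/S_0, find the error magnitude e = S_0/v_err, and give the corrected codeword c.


S = (10, 6, 8), error at position 1, error magnitude e = 9, c = [1, 8, 3, 0, 2].

Step 1: column multipliers v_i = (∏_{j≠i}(α_i − α_j))^{−1} mod 11.
  i = 1 (α = 5): (5−10)(5−8)(5−9)(5−1) = (−5)·(−3)·(−4)·4 = −240 ≡ 2, so v_1 = 2^{−1} = 6 (mod 11).
  i = 2 (α = 10): (10−5)(10−8)(10−9)(10−1) = 5·2·1·9 = 90 ≡ 2, so v_2 = 2^{−1} = 6 (mod 11).
  i = 3 (α = 8): (8−5)(8−10)(8−9)(8−1) = 3·(−2)·(−1)·7 = 42 ≡ 9, so v_3 = 9^{−1} = 5 (mod 11).
  i = 4 (α = 9): (9−5)(9−10)(9−8)(9−1) = 4·(−1)·1·8 = −32 ≡ 1, so v_4 = 1^{−1} = 1 (mod 11).
  i = 5 (α = 1): (1−5)(1−10)(1−8)(1−9) = (−4)·(−9)·(−7)·(−8) = 2016 ≡ 3, so v_5 = 3^{−1} = 4 (mod 11).
  v = [6, 6, 5, 1, 4].
Step 2: syndromes of r = [10, 8, 3, 0, 2] (all sums mod 11).
  S_0 = Σ v_i r_i = 6·10 + 6·8 + 5·3 + 1·0 + 4·2 = 131 ≡ 10.
  S_1 = Σ v_i α_i r_i = 6·5·10 + 6·10·8 + 5·8·3 + 1·9·0 + 4·1·2 = 908 ≡ 6.
  α_i^2 mod 11 = [3, 1, 9, 4, 1].
  S_2 = Σ v_i α_i^2 r_i = 6·3·10 + 6·1·8 + 5·9·3 + 1·4·0 + 4·1·2 = 371 ≡ 8.
  S = (10, 6, 8) ≠ 0, so r is not a codeword (an error is present).
Step 3: locate the error. For a single error e at position i, S_ℓ = v_i·e·α_i^ℓ, so α_err = S_1/S_0.
  S_0^{−1} = 10^{−1} = 10 (mod 11), so α_err = 6·10 = 60 ≡ 5 = α_1. Error position i = 1.
  Consistency check: S_2/S_1 = 8·2 = 16 ≡ 5 = α_err ✓ (single-error assumption holds).
Step 4: error magnitude e = S_0/v_1 = S_0·∏_{j≠1}(α_1 − α_j) = 10·2 = 20 ≡ 9 (mod 11).
Step 5: correct position 1: c_1 = r_1 − e = 10 − 9 ≡ 1 (mod 11). Hence c = [1, 8, 3, 0, 2].
  Check: interpolating c through the α_i gives m(x) = 5 + 8·x (degree < 2) with m(α_i) = c_i for every i, so c is indeed a codeword.


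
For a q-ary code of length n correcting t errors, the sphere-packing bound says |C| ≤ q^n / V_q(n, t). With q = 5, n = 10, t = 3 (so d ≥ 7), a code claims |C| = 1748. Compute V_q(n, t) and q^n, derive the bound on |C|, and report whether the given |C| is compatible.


V_q(n, t) = 8441, q^n = 9765625, Hamming bound = 1156, |C| = 1748 > bound (violated).

Step 1: Compute V_q(n, t) = Σ_{j=0}^3 C(n, j) (q−1)^j.
  j = 0: C(10,0)·(4)^0 = 1·1 = 1.
  j = 1: C(10,1)·(4)^1 = 10·4 = 40.
  j = 2: C(10,2)·(4)^2 = 45·16 = 720.
  j = 3: C(10,3)·(4)^3 = 120·64 = 7680.
  V_q(n, t) = 1 + 40 + 720 + 7680 = 8441.
Step 2: q^n = 5^10 = 9765625.
Step 3: Hamming bound ⌊q^n / V_q(n,t)⌋ = ⌊9765625/8441⌋ = 1156.
Step 4: Compare |C| = 1748 to 1156: violated.
The claimed |C| lies above the Hamming bound, so no 5-ary code of length 10 with d ≥ 7 can have 1748 codewords.
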